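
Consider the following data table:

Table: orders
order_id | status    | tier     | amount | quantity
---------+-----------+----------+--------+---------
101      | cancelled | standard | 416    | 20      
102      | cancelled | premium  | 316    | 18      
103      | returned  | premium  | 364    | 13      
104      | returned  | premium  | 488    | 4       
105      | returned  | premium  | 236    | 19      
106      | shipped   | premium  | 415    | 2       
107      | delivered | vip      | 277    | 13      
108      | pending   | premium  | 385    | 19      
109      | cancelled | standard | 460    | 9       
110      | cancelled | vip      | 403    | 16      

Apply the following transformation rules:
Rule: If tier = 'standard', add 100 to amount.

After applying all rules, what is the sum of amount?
3960

Step 1: Count records where tier = 'standard': 2
Step 2: Total bonus added: 2 × 100 = 200
Step 3: Original sum of amount: 3760
Step 4: Final sum = 3760 + 200 = 3960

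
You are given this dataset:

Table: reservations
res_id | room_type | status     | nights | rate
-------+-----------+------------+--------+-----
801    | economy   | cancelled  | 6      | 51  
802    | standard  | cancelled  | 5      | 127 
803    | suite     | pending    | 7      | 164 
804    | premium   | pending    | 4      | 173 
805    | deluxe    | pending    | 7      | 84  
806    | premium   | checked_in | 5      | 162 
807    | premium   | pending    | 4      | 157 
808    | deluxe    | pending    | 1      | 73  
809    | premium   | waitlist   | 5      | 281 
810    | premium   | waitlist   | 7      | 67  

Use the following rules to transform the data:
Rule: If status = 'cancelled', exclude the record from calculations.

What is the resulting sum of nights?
40

Step 1: Identify records where status = 'cancelled'
Step 2: The excluded records sum to 11
Step 3: Original total nights = 51
Step 4: Remaining total = 51 - 11 = 40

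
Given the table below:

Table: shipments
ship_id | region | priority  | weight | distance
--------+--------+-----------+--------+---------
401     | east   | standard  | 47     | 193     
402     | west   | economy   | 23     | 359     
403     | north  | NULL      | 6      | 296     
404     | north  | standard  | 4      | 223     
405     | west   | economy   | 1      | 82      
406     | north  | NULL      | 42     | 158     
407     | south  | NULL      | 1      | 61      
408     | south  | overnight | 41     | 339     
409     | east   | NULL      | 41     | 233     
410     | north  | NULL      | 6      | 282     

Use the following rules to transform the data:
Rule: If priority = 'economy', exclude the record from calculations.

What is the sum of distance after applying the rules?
1785

Step 1: Identify records where priority = 'economy'
Step 2: The excluded records sum to 441
Step 3: Original total distance = 2226
Step 4: Remaining total = 2226 - 441 = 1785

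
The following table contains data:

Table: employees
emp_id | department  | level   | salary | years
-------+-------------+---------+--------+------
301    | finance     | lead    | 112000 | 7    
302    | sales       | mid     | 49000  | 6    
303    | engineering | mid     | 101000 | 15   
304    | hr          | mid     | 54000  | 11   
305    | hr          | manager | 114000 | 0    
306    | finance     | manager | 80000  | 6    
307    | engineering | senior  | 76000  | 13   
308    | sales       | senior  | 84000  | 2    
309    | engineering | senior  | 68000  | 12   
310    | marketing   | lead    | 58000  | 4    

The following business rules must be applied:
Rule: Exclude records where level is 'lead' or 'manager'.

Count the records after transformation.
6

Step 1: Count records to exclude
  - 2 (lead) + 2 (manager) = 4 records
Step 2: Total records: 10
Step 3: Remaining = 10 - 4 = 6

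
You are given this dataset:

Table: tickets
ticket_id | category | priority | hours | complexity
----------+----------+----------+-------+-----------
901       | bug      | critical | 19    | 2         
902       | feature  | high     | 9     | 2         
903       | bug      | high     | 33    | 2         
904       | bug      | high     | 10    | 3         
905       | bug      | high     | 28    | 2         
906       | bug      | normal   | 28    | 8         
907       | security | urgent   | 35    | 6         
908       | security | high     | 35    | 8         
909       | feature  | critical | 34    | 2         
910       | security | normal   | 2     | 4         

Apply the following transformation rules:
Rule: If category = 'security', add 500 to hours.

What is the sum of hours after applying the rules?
1733

Step 1: Count records where category = 'security': 3
Step 2: Total bonus added: 3 × 500 = 1500
Step 3: Original sum of hours: 233
Step 4: Final sum = 233 + 1500 = 1733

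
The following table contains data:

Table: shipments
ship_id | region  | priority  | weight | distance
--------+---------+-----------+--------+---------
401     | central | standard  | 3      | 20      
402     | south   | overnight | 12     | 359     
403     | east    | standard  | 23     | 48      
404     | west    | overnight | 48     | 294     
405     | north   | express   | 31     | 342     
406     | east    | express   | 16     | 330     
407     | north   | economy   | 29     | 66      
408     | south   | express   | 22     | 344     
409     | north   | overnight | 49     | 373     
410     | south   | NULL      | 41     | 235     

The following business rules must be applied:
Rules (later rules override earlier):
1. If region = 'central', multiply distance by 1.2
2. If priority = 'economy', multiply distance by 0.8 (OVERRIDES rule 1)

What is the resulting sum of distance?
2401.8

Step 1: Rule 2 takes priority for records with priority = 'economy'
  - 1 records: 66 × 0.8 = 52.8
Step 2: Rule 1 applies to remaining records with region = 'central'
  - 1 records: 20 × 1.2 = 24.0
Step 3: Other records unchanged: 2325
Step 4: Final sum = 52.8 + 24.0 + 2325 = 2401.8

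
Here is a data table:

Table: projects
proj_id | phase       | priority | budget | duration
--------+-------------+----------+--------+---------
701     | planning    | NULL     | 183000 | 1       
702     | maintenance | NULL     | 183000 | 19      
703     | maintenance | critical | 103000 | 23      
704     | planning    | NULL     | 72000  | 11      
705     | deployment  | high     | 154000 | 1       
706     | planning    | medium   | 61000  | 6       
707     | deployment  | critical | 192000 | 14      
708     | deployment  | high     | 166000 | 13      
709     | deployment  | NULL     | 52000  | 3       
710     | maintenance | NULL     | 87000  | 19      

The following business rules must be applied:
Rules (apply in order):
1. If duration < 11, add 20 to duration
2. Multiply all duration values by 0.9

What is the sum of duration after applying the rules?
171.0

Step 1: Apply Rule 1 - Add 20 to records with duration < 11
  - 4 records affected: 11 + (4 × 20) = 91
  - Unaffected records: 99
  - Sum after Rule 1: 190
Step 2: Apply Rule 2 - Multiply all by 0.9
  - 190 × 0.9 = 171.0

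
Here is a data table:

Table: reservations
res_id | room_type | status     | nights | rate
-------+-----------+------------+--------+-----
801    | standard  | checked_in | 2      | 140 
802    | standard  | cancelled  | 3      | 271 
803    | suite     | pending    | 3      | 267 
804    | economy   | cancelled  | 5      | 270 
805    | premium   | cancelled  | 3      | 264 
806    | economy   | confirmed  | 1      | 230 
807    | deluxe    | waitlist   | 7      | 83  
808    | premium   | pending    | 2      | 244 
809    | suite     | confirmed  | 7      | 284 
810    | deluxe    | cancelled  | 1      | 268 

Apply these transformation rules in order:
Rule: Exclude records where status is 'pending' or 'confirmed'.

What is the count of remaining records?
6

Step 1: Count records to exclude
  - 2 (pending) + 2 (confirmed) = 4 records
Step 2: Total records: 10
Step 3: Remaining = 10 - 4 = 6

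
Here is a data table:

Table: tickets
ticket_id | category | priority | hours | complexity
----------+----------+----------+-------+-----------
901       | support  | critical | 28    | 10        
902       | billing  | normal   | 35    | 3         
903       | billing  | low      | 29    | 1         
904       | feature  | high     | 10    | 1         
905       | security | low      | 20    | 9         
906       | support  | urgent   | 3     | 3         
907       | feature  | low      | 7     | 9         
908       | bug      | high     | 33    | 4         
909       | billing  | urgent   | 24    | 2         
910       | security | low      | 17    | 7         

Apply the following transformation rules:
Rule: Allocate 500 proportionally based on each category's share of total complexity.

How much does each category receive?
billing: 61.22, bug: 40.82, feature: 102.04, security: 163.27, support: 132.65

Step 1: Calculate total complexity = 49
Step 2: Calculate each category's proportion:
  billing: 6/49 = 12.24% → 61.22
  bug: 4/49 = 8.16% → 40.82
  feature: 10/49 = 20.41% → 102.04
  security: 16/49 = 32.65% → 163.27
  support: 13/49 = 26.53% → 132.65
Step 3: Verify: sum of allocations ≈ 500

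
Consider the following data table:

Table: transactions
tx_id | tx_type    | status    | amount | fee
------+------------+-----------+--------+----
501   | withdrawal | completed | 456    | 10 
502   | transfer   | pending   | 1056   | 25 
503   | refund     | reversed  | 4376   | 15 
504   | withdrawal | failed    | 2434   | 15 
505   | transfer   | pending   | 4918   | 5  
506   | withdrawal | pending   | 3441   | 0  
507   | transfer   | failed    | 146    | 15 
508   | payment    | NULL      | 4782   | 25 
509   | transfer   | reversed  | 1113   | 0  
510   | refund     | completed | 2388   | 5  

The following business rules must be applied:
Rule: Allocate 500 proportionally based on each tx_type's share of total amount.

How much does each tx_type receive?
payment: 95.22, refund: 134.69, transfer: 144.03, withdrawal: 126.07

Step 1: Calculate total amount = 25110
Step 2: Calculate each tx_type's proportion:
  payment: 4782/25110 = 19.04% → 95.22
  refund: 6764/25110 = 26.94% → 134.69
  transfer: 7233/25110 = 28.81% → 144.03
  withdrawal: 6331/25110 = 25.21% → 126.07
Step 3: Verify: sum of allocations ≈ 500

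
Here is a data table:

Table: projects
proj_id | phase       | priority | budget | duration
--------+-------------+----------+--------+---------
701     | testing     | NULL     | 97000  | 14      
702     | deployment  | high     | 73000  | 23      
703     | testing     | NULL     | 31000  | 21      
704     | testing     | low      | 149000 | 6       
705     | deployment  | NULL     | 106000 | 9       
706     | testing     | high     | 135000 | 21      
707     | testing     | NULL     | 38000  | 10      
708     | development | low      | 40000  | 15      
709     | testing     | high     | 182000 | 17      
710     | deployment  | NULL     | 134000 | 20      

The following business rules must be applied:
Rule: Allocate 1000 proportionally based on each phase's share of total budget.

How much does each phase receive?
deployment: 317.77, development: 40.61, testing: 641.62

Step 1: Calculate total budget = 985000
Step 2: Calculate each phase's proportion:
  deployment: 313000/985000 = 31.78% → 317.77
  development: 40000/985000 = 4.06% → 40.61
  testing: 632000/985000 = 64.16% → 641.62
Step 3: Verify: sum of allocations ≈ 1000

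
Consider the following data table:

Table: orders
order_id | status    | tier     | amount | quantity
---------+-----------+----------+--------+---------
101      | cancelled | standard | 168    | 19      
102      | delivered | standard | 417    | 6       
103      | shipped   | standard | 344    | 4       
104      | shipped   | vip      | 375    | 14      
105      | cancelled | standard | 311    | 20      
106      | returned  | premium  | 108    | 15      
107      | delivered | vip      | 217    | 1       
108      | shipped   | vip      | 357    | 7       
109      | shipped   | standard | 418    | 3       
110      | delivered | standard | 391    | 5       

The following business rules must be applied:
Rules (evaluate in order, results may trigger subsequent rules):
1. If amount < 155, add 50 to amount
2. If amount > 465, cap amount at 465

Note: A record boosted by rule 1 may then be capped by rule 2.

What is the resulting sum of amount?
3156

Step 1: Apply rule 1 to records with amount < 155
  - 1 records get bonus of 50
  - Of these, 0 records then exceed 465 and get capped
Step 2: Apply rule 2 to records with amount > 465
  - 0 records (original) are capped
Step 3: Calculate final sum = 3156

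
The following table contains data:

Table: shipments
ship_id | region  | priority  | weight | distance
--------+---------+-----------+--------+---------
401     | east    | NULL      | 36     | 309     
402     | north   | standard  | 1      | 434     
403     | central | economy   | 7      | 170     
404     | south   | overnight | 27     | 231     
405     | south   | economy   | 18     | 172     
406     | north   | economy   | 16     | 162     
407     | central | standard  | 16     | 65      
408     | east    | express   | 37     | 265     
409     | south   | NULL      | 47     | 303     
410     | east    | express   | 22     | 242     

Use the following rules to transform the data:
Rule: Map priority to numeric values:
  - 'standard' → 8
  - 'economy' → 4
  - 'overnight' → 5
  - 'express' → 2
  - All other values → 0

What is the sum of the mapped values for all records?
37

Step 1: Apply mapping to each record
Step 2: Count by status:
  'standard': 2 records × 8 = 16
  'economy': 3 records × 4 = 12
  'overnight': 1 records × 5 = 5
  'express': 2 records × 2 = 4
Step 3: Sum all mapped values = 37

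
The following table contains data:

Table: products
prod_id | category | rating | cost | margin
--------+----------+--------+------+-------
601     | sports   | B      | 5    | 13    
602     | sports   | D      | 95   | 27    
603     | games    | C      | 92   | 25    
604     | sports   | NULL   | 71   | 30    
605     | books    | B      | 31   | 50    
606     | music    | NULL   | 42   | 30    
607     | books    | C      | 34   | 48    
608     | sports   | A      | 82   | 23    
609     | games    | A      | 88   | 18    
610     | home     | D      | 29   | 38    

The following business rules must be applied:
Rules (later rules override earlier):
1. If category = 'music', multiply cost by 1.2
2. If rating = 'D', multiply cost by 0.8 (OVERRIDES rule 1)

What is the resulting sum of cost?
552.6

Step 1: Rule 2 takes priority for records with rating = 'D'
  - 2 records: 124 × 0.8 = 99.2
Step 2: Rule 1 applies to remaining records with category = 'music'
  - 1 records: 42 × 1.2 = 50.4
Step 3: Other records unchanged: 403
Step 4: Final sum = 99.2 + 50.4 + 403 = 552.6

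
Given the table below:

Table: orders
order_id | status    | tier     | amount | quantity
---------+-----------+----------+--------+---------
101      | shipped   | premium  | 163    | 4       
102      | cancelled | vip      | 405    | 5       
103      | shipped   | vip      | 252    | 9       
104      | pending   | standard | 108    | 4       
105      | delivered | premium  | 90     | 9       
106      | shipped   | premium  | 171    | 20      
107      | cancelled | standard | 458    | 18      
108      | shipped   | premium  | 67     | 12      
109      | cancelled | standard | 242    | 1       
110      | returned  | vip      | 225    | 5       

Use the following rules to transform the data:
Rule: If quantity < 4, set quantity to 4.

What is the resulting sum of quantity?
90

Step 1: 1 records have quantity < 4
Step 2: These records originally summed to 1
Step 3: After setting to minimum: 1 × 4 = 4
Step 4: Unaffected records sum: 86
Step 5: Final sum = 4 + 86 = 90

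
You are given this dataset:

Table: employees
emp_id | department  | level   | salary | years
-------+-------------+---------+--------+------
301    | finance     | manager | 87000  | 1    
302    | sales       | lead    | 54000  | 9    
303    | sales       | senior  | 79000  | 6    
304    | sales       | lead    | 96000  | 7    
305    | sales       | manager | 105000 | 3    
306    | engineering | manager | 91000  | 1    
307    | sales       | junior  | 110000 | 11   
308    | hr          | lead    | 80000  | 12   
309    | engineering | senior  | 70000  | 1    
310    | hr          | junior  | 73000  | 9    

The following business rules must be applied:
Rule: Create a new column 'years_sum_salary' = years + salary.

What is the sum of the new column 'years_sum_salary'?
845060

Step 1: For each record, compute years + salary
Example calculations:
  1 + 87000 = 87001
  9 + 54000 = 54009
  6 + 79000 = 79006
  ...
Step 2: Sum all derived values
Step 3: Total = 845060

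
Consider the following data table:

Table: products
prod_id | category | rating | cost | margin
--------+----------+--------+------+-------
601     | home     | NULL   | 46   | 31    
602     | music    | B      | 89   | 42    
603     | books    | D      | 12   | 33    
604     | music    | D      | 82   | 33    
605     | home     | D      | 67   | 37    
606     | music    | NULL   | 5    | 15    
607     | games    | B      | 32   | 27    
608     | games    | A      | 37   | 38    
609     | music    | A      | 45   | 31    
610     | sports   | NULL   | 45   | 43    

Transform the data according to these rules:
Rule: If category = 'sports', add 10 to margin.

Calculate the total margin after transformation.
340

Step 1: Count records where category = 'sports': 1
Step 2: Total bonus added: 1 × 10 = 10
Step 3: Original sum of margin: 330
Step 4: Final sum = 330 + 10 = 340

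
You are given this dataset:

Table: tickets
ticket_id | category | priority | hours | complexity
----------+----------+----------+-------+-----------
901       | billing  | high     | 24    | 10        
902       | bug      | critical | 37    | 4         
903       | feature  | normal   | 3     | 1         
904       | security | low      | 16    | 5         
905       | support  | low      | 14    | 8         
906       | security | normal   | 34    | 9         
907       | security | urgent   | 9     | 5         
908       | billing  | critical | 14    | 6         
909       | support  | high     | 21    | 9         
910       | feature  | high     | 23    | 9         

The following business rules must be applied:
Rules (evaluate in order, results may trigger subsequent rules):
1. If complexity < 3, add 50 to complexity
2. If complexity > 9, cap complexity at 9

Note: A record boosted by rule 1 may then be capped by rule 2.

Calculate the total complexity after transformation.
73

Step 1: Apply rule 1 to records with complexity < 3
  - 1 records get bonus of 50
  - Of these, 1 records then exceed 9 and get capped
Step 2: Apply rule 2 to records with complexity > 9
  - 1 records (original) are capped
Step 3: Calculate final sum = 73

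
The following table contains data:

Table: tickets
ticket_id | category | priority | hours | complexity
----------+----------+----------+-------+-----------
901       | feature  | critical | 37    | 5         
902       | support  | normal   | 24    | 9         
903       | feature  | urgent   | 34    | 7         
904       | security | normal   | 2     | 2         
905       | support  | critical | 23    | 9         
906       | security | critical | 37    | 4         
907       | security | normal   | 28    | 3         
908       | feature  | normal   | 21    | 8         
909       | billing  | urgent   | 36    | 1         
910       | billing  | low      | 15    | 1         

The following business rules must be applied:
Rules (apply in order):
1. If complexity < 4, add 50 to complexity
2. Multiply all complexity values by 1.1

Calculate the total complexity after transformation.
273.9

Step 1: Apply Rule 1 - Add 50 to records with complexity < 4
  - 4 records affected: 7 + (4 × 50) = 207
  - Unaffected records: 42
  - Sum after Rule 1: 249
Step 2: Apply Rule 2 - Multiply all by 1.1
  - 249 × 1.1 = 273.9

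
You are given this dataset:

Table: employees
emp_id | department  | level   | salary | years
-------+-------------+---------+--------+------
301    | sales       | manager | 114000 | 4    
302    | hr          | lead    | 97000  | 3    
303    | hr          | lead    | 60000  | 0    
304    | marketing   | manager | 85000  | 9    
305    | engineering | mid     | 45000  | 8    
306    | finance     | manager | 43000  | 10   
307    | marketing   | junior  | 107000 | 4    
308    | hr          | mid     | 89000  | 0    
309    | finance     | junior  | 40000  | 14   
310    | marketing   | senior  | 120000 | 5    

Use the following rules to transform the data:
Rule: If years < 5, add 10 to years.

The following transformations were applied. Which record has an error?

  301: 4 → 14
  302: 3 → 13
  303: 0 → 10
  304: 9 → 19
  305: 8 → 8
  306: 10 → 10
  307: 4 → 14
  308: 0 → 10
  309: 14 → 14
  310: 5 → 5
Record 304 has an error. The correct transformed value should be 9, not 19.

Step 1: Check each record against the rule
Step 2: Record 304 has years = 9
Step 3: Since 9 >= 5, the bonus should not have been applied
Step 4: Correct value = 9, but claimed value = 19
Conclusion: Record 304 has the error.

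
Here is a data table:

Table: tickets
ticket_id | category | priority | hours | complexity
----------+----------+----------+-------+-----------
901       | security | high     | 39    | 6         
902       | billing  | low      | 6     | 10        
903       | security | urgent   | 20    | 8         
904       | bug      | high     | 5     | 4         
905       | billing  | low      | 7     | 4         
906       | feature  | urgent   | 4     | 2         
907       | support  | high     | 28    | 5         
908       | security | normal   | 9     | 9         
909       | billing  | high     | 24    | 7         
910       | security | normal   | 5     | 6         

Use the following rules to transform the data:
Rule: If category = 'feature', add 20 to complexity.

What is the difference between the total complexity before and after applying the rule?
20

Step 1: Original sum of complexity = 61
Step 2: 1 records have category = 'feature'
Step 3: Each affected record changes by 20
Step 4: Total change = 1 × 20 = 20
Step 5: New sum = 61 + 20 = 81
Step 6: Difference = |81 - 61| = 20
        (Sum increased by 20)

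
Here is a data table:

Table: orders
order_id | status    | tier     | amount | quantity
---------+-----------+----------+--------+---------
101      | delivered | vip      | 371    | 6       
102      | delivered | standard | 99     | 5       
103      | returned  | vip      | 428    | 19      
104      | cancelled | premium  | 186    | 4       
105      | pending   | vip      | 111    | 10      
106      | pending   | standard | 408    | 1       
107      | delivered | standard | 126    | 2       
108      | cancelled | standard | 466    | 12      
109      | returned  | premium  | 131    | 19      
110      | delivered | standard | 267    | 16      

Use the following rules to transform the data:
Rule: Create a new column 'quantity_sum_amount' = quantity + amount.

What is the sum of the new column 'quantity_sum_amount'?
2687

Step 1: For each record, compute quantity + amount
Example calculations:
  6 + 371 = 377
  5 + 99 = 104
  19 + 428 = 447
  ...
Step 2: Sum all derived values
Step 3: Total = 2687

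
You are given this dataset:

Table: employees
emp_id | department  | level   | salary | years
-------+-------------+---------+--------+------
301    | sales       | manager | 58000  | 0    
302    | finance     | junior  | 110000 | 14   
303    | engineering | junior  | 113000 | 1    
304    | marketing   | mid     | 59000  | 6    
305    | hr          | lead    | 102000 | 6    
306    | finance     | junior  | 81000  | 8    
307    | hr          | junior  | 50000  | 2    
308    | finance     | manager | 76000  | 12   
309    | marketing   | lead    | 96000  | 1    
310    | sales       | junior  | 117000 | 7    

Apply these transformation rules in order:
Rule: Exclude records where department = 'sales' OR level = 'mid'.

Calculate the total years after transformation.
44

Step 1: Find records where department = 'sales' OR level = 'mid'
Step 2: 3 records match, summing to 13
Step 3: Original sum: 57
Step 4: Remaining sum = 57 - 13 = 44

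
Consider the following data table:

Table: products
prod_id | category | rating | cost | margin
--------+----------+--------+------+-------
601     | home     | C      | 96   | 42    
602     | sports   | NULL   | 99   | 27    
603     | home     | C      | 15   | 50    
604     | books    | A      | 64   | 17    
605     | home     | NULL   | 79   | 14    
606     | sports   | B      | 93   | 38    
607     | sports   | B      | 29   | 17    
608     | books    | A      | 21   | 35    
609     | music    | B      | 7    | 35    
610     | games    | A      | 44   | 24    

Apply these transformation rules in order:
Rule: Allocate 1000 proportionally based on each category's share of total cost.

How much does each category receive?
books: 155.39, games: 80.44, home: 347.35, music: 12.8, sports: 404.02

Step 1: Calculate total cost = 547
Step 2: Calculate each category's proportion:
  books: 85/547 = 15.54% → 155.39
  games: 44/547 = 8.04% → 80.44
  home: 190/547 = 34.73% → 347.35
  music: 7/547 = 1.28% → 12.8
  sports: 221/547 = 40.40% → 404.02
Step 3: Verify: sum of allocations ≈ 1000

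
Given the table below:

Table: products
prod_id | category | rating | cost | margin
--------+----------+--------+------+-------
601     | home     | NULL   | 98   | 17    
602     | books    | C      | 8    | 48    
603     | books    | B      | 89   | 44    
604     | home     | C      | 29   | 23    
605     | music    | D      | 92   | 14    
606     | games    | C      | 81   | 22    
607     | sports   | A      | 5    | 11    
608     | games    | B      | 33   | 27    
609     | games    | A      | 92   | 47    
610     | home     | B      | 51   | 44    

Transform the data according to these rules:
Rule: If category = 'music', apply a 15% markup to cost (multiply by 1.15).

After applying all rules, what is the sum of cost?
591.8

Step 1: Records with category = 'music' have total cost = 92
Step 2: Apply multiplier: 92 × 1.15 = 105.8
Step 3: Other records total: 486
Step 4: Final sum = 105.8 + 486 = 591.8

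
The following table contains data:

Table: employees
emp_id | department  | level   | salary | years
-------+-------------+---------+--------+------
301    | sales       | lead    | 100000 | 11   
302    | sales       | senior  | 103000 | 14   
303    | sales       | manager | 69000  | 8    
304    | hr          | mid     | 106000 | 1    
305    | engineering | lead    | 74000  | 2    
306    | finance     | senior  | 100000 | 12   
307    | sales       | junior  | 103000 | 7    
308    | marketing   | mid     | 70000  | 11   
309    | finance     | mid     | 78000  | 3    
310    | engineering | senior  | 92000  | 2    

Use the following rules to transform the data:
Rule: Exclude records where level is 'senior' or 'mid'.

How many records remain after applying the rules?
4

Step 1: Count records to exclude
  - 3 (senior) + 3 (mid) = 6 records
Step 2: Total records: 10
Step 3: Remaining = 10 - 6 = 4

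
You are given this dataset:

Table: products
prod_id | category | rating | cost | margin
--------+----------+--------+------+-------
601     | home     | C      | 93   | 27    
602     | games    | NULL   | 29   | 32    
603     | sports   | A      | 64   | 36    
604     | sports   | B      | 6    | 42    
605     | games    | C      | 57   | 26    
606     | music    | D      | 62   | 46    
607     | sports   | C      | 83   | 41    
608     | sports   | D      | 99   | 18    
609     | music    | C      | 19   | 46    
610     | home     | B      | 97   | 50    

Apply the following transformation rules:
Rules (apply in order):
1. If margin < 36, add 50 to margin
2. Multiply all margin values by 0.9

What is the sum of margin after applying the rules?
507.6

Step 1: Apply Rule 1 - Add 50 to records with margin < 36
  - 4 records affected: 103 + (4 × 50) = 303
  - Unaffected records: 261
  - Sum after Rule 1: 564
Step 2: Apply Rule 2 - Multiply all by 0.9
  - 564 × 0.9 = 507.6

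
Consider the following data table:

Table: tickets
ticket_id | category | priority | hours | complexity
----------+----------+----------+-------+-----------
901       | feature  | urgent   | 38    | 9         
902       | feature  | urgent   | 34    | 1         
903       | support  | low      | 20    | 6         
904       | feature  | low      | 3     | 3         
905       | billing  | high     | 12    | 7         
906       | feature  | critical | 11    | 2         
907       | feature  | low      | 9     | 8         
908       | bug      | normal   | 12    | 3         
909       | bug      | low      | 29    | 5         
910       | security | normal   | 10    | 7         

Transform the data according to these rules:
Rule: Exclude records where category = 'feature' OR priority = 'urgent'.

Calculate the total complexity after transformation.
28

Step 1: Find records where category = 'feature' OR priority = 'urgent'
Step 2: 5 records match, summing to 23
Step 3: Original sum: 51
Step 4: Remaining sum = 51 - 23 = 28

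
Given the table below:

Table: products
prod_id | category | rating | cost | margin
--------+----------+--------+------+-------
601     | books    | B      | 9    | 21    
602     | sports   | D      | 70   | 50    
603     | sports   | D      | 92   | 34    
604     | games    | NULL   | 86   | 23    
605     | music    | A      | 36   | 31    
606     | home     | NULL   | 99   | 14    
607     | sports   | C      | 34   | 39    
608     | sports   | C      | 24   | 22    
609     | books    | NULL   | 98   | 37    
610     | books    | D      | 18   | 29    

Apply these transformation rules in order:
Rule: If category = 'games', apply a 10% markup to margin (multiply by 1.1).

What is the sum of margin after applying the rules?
302.3

Step 1: Records with category = 'games' have total margin = 23
Step 2: Apply multiplier: 23 × 1.1 = 25.3
Step 3: Other records total: 277
Step 4: Final sum = 25.3 + 277 = 302.3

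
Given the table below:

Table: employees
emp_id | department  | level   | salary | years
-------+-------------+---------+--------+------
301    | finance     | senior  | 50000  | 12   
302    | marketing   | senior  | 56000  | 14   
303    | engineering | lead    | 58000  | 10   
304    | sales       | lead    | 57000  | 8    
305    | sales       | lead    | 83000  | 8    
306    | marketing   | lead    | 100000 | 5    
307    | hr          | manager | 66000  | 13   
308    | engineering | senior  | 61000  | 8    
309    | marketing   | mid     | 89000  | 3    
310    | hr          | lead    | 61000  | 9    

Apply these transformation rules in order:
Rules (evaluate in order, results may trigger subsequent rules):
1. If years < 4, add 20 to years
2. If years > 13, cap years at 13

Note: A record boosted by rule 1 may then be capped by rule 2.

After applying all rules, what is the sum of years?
99

Step 1: Apply rule 1 to records with years < 4
  - 1 records get bonus of 20
  - Of these, 1 records then exceed 13 and get capped
Step 2: Apply rule 2 to records with years > 13
  - 1 records (original) are capped
Step 3: Calculate final sum = 99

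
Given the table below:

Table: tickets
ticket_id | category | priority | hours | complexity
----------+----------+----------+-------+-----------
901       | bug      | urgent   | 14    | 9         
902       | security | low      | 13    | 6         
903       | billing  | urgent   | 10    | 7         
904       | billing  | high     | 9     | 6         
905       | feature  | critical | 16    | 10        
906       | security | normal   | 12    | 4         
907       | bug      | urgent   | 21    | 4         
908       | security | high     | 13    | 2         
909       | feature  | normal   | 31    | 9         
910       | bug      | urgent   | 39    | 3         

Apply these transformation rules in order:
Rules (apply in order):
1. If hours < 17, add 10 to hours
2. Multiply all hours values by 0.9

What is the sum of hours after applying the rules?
223.2

Step 1: Apply Rule 1 - Add 10 to records with hours < 17
  - 7 records affected: 87 + (7 × 10) = 157
  - Unaffected records: 91
  - Sum after Rule 1: 248
Step 2: Apply Rule 2 - Multiply all by 0.9
  - 248 × 0.9 = 223.2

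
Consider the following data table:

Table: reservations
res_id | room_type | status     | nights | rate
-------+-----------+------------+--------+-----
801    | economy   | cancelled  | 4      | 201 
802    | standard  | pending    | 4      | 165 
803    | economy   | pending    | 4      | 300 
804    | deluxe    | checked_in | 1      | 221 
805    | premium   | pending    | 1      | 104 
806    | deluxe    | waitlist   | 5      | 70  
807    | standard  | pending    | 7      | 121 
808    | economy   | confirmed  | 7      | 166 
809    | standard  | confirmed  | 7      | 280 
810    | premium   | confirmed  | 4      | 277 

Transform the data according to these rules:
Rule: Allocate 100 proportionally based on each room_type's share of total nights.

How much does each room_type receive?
deluxe: 13.64, economy: 34.09, premium: 11.36, standard: 40.91

Step 1: Calculate total nights = 44
Step 2: Calculate each room_type's proportion:
  deluxe: 6/44 = 13.64% → 13.64
  economy: 15/44 = 34.09% → 34.09
  premium: 5/44 = 11.36% → 11.36
  standard: 18/44 = 40.91% → 40.91
Step 3: Verify: sum of allocations ≈ 100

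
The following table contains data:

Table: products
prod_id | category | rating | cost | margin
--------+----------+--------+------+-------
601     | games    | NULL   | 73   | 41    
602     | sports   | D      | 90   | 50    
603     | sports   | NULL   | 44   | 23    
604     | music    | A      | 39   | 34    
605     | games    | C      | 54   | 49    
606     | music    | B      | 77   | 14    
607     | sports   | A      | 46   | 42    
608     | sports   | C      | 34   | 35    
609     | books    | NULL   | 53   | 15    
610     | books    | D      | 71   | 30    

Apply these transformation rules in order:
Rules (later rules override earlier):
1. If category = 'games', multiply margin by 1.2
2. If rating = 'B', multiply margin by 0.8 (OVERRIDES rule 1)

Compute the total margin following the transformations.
348.2

Step 1: Rule 2 takes priority for records with rating = 'B'
  - 1 records: 14 × 0.8 = 11.2
Step 2: Rule 1 applies to remaining records with category = 'games'
  - 2 records: 90 × 1.2 = 108.0
Step 3: Other records unchanged: 229
Step 4: Final sum = 11.2 + 108.0 + 229 = 348.2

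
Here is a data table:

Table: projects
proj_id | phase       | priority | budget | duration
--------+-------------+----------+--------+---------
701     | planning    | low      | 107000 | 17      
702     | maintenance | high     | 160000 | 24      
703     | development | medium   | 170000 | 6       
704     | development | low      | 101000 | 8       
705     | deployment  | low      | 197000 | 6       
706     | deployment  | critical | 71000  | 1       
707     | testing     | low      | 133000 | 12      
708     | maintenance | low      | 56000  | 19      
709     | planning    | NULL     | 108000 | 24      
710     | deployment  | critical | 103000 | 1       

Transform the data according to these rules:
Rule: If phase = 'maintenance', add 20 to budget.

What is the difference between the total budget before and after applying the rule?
40

Step 1: Original sum of budget = 1206000
Step 2: 2 records have phase = 'maintenance'
Step 3: Each affected record changes by 20
Step 4: Total change = 2 × 20 = 40
Step 5: New sum = 1206000 + 40 = 1206040
Step 6: Difference = |1206040 - 1206000| = 40
        (Sum increased by 40)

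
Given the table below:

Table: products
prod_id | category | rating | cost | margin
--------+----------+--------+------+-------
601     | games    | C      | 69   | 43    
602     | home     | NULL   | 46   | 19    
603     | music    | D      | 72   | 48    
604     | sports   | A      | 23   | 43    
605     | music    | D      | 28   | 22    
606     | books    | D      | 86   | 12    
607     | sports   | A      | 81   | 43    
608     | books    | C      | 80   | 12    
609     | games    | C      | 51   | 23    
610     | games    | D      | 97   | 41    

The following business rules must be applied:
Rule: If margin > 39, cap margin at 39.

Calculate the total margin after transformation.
283

Step 1: 5 records have margin > 39
Step 2: These records originally summed to 218
Step 3: After capping: 5 × 39 = 195
Step 4: Unaffected records sum: 88
Step 5: Final sum = 195 + 88 = 283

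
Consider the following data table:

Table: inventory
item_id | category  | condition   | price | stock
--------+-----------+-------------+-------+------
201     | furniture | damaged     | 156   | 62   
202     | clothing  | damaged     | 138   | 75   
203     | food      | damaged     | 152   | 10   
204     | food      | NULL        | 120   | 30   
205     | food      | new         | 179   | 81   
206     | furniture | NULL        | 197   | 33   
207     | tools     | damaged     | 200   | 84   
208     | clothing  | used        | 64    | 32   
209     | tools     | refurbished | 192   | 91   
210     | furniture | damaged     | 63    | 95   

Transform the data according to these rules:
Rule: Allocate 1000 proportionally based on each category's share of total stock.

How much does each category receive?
clothing: 180.44, food: 204.05, furniture: 320.4, tools: 295.11

Step 1: Calculate total stock = 593
Step 2: Calculate each category's proportion:
  clothing: 107/593 = 18.04% → 180.44
  food: 121/593 = 20.40% → 204.05
  furniture: 190/593 = 32.04% → 320.4
  tools: 175/593 = 29.51% → 295.11
Step 3: Verify: sum of allocations ≈ 1000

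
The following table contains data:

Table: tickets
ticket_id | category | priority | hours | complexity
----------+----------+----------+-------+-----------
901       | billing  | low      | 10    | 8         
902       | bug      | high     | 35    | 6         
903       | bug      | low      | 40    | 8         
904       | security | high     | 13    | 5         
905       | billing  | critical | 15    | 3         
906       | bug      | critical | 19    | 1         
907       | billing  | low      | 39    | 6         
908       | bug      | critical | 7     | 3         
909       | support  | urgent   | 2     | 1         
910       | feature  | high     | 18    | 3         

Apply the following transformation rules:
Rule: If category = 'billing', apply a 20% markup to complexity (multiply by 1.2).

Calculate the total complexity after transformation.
47.4

Step 1: Records with category = 'billing' have total complexity = 17
Step 2: Apply multiplier: 17 × 1.2 = 20.4
Step 3: Other records total: 27
Step 4: Final sum = 20.4 + 27 = 47.4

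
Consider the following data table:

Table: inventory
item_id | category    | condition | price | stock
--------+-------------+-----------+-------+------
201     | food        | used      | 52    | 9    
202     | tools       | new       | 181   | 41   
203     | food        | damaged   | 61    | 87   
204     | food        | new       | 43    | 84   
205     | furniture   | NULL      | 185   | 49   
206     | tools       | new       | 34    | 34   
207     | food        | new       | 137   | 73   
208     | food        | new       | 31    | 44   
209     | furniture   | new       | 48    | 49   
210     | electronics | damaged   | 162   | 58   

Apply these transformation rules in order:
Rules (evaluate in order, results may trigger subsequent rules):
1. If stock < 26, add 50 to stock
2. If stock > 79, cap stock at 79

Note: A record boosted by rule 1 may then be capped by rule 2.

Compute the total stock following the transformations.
565

Step 1: Apply rule 1 to records with stock < 26
  - 1 records get bonus of 50
  - Of these, 0 records then exceed 79 and get capped
Step 2: Apply rule 2 to records with stock > 79
  - 2 records (original) are capped
Step 3: Calculate final sum = 565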